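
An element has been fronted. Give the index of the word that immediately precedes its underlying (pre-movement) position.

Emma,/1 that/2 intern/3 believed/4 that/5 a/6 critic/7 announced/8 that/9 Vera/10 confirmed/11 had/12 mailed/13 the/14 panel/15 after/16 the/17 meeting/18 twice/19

The displaced element is "Emma" (word 1).
It is linked across 3 clause boundaries (that → that → Ø).
It functions as the subject of "mailed", so the gap sits immediately after word 11 ("confirmed").
Base order: That intern believed that a critic announced that Vera confirmed that Emma had mailed the panel after the meeting twice.

11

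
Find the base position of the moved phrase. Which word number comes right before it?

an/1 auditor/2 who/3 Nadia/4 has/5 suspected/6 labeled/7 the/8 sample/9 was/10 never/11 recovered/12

The displaced element is "an auditor" (word 2).
It is linked across 1 clause boundary (Ø).
It functions as the subject of "labeled", so the gap sits immediately after word 6 ("suspected").
Base order: Nadia has suspected that an auditor labeled the sample.

6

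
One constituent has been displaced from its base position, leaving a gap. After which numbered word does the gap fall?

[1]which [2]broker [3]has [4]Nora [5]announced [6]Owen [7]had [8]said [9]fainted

The displaced element is "which broker" (word 2).
It is linked across 2 clause boundaries (Ø → Ø).
It functions as the subject of "fainted", so the gap sits immediately after word 8 ("said").
Base order: Nora has announced Owen had said that which broker fainted.

8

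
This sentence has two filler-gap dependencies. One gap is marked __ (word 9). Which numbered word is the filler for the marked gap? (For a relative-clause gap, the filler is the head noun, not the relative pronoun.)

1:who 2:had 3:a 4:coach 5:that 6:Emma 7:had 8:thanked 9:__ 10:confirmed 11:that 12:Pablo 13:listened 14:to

4

The marked gap is inside the relative clause, the direct object of "thanked".
Its filler is the head noun "coach" (via "that"), at word 4.
(The other dependency links word 1 to a gap after word 14.)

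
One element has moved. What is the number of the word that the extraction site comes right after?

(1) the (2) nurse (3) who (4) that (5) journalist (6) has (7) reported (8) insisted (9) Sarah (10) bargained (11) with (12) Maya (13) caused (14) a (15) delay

The displaced element is "the nurse" (word 2).
It is linked across 1 clause boundary (Ø).
It functions as the subject of "insisted", so the gap sits immediately after word 7 ("reported").
Base order: That journalist has reported the nurse insisted Sarah bargained with Maya.

7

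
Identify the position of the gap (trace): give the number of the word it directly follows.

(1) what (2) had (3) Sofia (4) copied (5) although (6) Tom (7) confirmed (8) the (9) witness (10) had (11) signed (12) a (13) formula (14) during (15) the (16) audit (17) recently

The displaced element is "what" (word 1).
It functions as the direct object of "copied", so the gap sits immediately after word 4 ("copied").
Base order: Sofia had copied what although Tom confirmed the witness had signed a formula during the audit recently.

4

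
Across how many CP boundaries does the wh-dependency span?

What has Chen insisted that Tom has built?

"what" is extracted from the object of "built".
Boundaries crossed, outermost first: [that] — 1 in total.

1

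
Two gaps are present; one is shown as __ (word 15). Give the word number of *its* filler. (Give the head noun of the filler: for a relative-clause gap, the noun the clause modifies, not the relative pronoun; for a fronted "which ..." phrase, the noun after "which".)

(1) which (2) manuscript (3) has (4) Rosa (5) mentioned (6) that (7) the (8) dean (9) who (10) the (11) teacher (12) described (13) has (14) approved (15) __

The marked gap is the direct object of "approved".
Its filler is the fronted wh-phrase "which manuscript", at word 2.
(The other dependency links word 8 to a gap after word 12.)

2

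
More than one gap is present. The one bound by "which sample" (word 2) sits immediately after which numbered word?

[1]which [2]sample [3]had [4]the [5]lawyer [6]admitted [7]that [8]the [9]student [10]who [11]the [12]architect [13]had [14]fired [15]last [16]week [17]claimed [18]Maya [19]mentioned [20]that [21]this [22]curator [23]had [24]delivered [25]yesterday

The displaced element is "which sample" (word 2).
It is linked across 3 clause boundaries (that → Ø → that).
It functions as the direct object of "delivered", so the gap sits immediately after word 24 ("delivered").
Base order: The lawyer had admitted that the student who the architect had fired last week claimed Maya mentioned that this curator had delivered which sample yesterday.

24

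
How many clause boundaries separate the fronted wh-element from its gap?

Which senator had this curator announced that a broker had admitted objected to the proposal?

2

"which senator" is extracted from the subject of "objected".
Boundaries crossed, outermost first: [that], [Ø] — 2 in total.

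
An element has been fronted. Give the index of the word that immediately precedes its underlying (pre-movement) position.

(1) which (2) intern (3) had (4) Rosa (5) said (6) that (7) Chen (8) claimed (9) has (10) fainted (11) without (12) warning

8

The displaced element is "which intern" (word 2).
It is linked across 2 clause boundaries (that → Ø).
It functions as the subject of "fainted", so the gap sits immediately after word 8 ("claimed").
Base order: Rosa had said that Chen claimed that which intern has fainted without warning.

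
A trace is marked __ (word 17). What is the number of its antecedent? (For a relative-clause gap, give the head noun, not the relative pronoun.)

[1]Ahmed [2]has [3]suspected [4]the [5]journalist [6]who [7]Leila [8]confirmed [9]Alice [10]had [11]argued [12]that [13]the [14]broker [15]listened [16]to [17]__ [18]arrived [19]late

The gap at 17 is the prepositional object of "listened", inside a relative clause.
The relative pronoun is "who" (word 6); it is bound by the head noun immediately before it.
Its filler is the head noun "journalist", at word 5.

5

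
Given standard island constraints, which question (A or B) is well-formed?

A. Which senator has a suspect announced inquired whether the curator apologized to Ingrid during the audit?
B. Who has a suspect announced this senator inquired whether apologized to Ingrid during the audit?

A

In B, the wh-phrase is extracted from inside a wh-island (introduced by "whether"), which blocks movement.
In A, the extraction path crosses only that-complement boundaries, which are transparent.
So A is grammatical.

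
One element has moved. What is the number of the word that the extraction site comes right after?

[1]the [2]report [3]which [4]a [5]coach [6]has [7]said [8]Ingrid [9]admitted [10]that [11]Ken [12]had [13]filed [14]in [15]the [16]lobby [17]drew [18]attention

The displaced element is "the report" (word 2).
It is linked across 2 clause boundaries (Ø → that).
It functions as the direct object of "filed", so the gap sits immediately after word 13 ("filed").
Base order: A coach has said Ingrid admitted that Ken had filed the report in the lobby.

13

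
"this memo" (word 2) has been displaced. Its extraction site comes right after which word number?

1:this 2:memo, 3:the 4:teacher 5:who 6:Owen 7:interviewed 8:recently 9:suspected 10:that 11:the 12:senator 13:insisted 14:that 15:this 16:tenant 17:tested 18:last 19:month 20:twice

The displaced element is "this memo" (word 2).
It is linked across 2 clause boundaries (that → that).
It functions as the direct object of "tested", so the gap sits immediately after word 17 ("tested").
Base order: The teacher who Owen interviewed recently suspected that the senator insisted that this tenant tested this memo last month twice.

17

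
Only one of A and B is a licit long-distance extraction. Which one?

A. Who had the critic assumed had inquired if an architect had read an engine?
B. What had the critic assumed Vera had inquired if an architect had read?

A

In B, the wh-phrase is extracted from inside a wh-island (introduced by "if"), which blocks movement.
In A, the extraction path crosses only that-complement boundaries, which are transparent.
So A is grammatical.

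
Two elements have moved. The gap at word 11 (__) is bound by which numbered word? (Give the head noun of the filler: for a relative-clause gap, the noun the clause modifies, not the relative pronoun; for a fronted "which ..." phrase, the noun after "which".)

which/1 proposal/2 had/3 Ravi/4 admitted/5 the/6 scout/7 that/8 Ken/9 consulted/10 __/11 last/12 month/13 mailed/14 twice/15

The marked gap is inside the relative clause, the direct object of "consulted".
Its filler is the head noun "scout" (via "that"), at word 7.
(The other dependency links word 2 to a gap after word 14.)

7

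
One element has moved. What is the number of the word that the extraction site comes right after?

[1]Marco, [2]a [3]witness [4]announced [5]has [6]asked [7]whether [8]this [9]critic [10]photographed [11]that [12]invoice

4

The displaced element is "Marco" (word 1).
It is linked across 1 clause boundary (Ø).
It functions as the subject of "asked", so the gap sits immediately after word 4 ("announced").
Base order: A witness announced that Marco has asked whether this critic photographed that invoice.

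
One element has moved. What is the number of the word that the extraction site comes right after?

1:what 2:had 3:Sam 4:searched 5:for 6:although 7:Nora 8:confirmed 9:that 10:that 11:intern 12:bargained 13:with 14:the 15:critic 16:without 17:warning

5

The displaced element is "what" (word 1).
It functions as the object of the preposition "for" of "searched", so the gap sits immediately after word 5 ("for").
Base order: Sam had searched for what although Nora confirmed that that intern bargained with the critic without warning.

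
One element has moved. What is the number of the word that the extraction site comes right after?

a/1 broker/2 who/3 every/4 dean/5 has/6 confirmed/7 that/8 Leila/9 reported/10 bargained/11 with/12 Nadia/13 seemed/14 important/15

10

The displaced element is "a broker" (word 2).
It is linked across 2 clause boundaries (that → Ø).
It functions as the subject of "bargained", so the gap sits immediately after word 10 ("reported").
Base order: Every dean has confirmed that Leila reported that a broker bargained with Nadia.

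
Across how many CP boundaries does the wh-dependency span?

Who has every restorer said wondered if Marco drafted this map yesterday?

1

"who" is extracted from the subject of "wondered".
Boundaries crossed, outermost first: [Ø] — 1 in total.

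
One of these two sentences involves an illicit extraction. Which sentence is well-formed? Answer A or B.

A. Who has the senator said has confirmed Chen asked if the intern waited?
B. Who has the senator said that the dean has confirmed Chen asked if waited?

A

In B, the wh-phrase is extracted from inside a wh-island (introduced by "if"), which blocks movement.
In A, the extraction path crosses only that-complement boundaries, which are transparent.
So A is grammatical.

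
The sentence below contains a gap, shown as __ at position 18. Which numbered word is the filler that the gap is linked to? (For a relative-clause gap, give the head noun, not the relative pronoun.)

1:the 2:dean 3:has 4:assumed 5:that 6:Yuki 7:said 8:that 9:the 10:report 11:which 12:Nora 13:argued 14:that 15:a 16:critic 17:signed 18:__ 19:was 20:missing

10

The gap at 18 is the object of "signed", inside a relative clause.
The relative pronoun is "which" (word 11); it is bound by the head noun immediately before it.
Its filler is the head noun "report", at word 10.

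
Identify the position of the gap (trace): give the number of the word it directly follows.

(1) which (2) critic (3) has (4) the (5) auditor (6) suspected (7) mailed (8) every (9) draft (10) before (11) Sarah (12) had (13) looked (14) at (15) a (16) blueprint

6

The displaced element is "which critic" (word 2).
It is linked across 1 clause boundary (Ø).
It functions as the subject of "mailed", so the gap sits immediately after word 6 ("suspected").
Base order: The auditor has suspected that which critic mailed every draft before Sarah had looked at a blueprint.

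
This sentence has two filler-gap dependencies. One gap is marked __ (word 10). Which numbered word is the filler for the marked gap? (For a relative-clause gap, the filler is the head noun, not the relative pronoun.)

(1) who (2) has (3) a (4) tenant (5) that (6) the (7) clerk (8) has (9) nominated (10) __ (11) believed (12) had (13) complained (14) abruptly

4

The marked gap is inside the relative clause, the direct object of "nominated".
Its filler is the head noun "tenant" (via "that"), at word 4.
(The other dependency links word 1 to a gap after word 11.)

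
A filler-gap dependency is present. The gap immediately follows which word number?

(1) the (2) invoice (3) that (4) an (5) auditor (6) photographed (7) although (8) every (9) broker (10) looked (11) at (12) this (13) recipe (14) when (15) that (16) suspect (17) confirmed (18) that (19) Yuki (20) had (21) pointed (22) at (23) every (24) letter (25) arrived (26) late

6

The displaced element is "the invoice" (word 2).
It functions as the direct object of "photographed", so the gap sits immediately after word 6 ("photographed").
Base order: An auditor photographed the invoice although every broker looked at this recipe when that suspect confirmed that Yuki had pointed at every letter.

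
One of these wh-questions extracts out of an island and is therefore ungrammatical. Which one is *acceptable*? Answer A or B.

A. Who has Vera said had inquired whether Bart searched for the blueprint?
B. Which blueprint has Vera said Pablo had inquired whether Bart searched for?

In B, the wh-phrase is extracted from inside a wh-island (introduced by "whether"), which blocks movement.
In A, the extraction path crosses only that-complement boundaries, which are transparent.
So A is grammatical.

A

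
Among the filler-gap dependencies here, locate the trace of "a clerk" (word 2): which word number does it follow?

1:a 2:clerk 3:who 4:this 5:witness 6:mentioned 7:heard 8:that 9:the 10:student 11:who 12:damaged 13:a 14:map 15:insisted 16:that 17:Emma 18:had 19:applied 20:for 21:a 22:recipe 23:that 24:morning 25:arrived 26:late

6

The displaced element is "a clerk" (word 2).
It is linked across 1 clause boundary (Ø).
It functions as the subject of "heard", so the gap sits immediately after word 6 ("mentioned").
Base order: This witness mentioned that a clerk heard that the student who damaged a map insisted that Emma had applied for a recipe that morning.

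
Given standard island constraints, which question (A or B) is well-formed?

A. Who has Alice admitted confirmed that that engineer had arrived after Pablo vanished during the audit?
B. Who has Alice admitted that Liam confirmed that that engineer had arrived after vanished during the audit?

In B, the wh-phrase is extracted from inside an adjunct island (introduced by "after"), which blocks movement.
In A, the extraction path crosses only that-complement boundaries, which are transparent.
So A is grammatical.

A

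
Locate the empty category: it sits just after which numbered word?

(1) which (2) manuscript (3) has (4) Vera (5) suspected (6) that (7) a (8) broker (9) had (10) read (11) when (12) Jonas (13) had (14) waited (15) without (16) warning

10

The displaced element is "which manuscript" (word 2).
It is linked across 1 clause boundary (that).
It functions as the direct object of "read", so the gap sits immediately after word 10 ("read").
Base order: Vera has suspected that a broker had read which manuscript when Jonas had waited without warning.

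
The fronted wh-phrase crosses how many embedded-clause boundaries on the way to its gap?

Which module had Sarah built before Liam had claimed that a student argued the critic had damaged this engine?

0

"which module" originates inside the matrix clause — no clause boundary is crossed.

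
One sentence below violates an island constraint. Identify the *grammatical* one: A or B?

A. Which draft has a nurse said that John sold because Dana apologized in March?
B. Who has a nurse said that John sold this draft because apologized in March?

A

In B, the wh-phrase is extracted from inside an adjunct island (introduced by "because"), which blocks movement.
In A, the extraction path crosses only that-complement boundaries, which are transparent.
So A is grammatical.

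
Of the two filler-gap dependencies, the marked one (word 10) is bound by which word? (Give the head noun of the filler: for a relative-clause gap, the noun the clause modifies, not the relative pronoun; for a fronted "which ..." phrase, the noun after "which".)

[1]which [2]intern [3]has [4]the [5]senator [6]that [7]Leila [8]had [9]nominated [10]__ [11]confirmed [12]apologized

5

The marked gap is inside the relative clause, the direct object of "nominated".
Its filler is the head noun "senator" (via "that"), at word 5.
(The other dependency links word 2 to a gap after word 11.)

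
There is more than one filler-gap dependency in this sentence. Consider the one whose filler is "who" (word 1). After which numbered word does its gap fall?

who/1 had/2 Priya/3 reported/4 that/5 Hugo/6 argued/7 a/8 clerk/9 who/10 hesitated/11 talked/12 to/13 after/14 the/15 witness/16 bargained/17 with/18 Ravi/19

The displaced element is "who" (word 1).
It is linked across 2 clause boundaries (that → Ø).
It functions as the object of the preposition "to" of "talked", so the gap sits immediately after word 13 ("to").
Base order: Priya had reported that Hugo argued a clerk who hesitated talked to who after the witness bargained with Ravi.

13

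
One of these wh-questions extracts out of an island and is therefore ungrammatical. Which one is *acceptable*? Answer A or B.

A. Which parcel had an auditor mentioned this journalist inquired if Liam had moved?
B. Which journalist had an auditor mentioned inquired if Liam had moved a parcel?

B

In A, the wh-phrase is extracted from inside a wh-island (introduced by "if"), which blocks movement.
In B, the extraction path crosses only that-complement boundaries, which are transparent.
So B is grammatical.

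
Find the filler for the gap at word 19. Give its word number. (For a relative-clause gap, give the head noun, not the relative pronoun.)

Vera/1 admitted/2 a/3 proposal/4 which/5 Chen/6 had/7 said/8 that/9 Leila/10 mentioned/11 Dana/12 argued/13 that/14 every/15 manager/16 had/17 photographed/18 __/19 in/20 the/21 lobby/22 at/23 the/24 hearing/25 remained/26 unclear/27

4

The gap at 19 is the object of "photographed", inside a relative clause.
The relative pronoun is "which" (word 5); it is bound by the head noun immediately before it.
Its filler is the head noun "proposal", at word 4.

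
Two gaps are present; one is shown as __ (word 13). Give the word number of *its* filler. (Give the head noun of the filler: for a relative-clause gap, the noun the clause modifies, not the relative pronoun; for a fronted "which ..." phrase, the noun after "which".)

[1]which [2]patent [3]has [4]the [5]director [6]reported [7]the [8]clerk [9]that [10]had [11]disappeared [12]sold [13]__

The marked gap is the direct object of "sold".
Its filler is the fronted wh-phrase "which patent", at word 2.
(The other dependency links word 8 to a gap after word 9.)

2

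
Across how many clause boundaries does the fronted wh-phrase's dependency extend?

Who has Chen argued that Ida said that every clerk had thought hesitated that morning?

"who" is extracted from the subject of "hesitated".
Boundaries crossed, outermost first: [that], [that], [Ø] — 3 in total.

3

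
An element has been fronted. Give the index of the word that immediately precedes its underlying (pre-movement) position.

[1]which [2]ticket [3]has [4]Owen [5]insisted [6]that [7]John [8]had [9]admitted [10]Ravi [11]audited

11

The displaced element is "which ticket" (word 2).
It is linked across 2 clause boundaries (that → Ø).
It functions as the direct object of "audited", so the gap sits immediately after word 11 ("audited").
Base order: Owen has insisted that John had admitted Ravi audited which ticket.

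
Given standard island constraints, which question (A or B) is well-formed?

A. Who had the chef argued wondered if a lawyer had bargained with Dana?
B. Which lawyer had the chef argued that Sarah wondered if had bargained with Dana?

In B, the wh-phrase is extracted from inside a wh-island (introduced by "if"), which blocks movement.
In A, the extraction path crosses only that-complement boundaries, which are transparent.
So A is grammatical.

A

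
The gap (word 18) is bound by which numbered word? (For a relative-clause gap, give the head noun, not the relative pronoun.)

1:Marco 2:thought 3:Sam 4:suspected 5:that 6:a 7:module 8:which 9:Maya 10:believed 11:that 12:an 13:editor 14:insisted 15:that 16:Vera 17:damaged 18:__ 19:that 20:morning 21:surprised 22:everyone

The gap at 18 is the object of "damaged", inside a relative clause.
The relative pronoun is "which" (word 8); it is bound by the head noun immediately before it.
Its filler is the head noun "module", at word 7.

7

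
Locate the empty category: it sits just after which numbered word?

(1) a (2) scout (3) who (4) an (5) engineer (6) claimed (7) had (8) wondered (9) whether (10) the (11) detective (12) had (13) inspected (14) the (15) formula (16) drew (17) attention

The displaced element is "a scout" (word 2).
It is linked across 1 clause boundary (Ø).
It functions as the subject of "wondered", so the gap sits immediately after word 6 ("claimed").
Base order: An engineer claimed that a scout had wondered whether the detective had inspected the formula.

6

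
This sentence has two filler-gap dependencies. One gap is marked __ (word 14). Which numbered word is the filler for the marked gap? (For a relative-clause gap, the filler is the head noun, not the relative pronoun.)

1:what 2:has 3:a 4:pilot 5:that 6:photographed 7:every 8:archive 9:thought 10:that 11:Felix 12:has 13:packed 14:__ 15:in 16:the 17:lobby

The marked gap is the direct object of "packed".
Its filler is the fronted wh-phrase "what", at word 1.
(The other dependency links word 4 to a gap after word 5.)

1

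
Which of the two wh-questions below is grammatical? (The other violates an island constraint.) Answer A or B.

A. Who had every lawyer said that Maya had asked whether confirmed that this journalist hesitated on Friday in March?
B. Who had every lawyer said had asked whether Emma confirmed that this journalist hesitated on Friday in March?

B

In A, the wh-phrase is extracted from inside a wh-island (introduced by "whether"), which blocks movement.
In B, the extraction path crosses only that-complement boundaries, which are transparent.
So B is grammatical.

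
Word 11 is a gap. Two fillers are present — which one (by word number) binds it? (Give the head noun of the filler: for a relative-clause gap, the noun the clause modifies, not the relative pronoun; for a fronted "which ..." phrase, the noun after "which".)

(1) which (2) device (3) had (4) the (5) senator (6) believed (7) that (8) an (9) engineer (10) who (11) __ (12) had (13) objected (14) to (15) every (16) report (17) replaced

The marked gap is inside the relative clause, the subject of "objected".
Its filler is the head noun "engineer" (via "who"), at word 9.
(The other dependency links word 2 to a gap after word 17.)

9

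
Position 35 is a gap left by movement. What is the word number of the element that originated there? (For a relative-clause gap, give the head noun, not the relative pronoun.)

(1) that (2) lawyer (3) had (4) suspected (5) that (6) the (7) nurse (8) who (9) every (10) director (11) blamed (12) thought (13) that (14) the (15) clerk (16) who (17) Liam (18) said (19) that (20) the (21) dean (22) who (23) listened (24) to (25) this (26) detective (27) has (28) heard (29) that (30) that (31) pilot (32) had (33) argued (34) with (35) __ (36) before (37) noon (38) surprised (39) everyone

15

The gap at 35 is the prepositional object of "argued", inside a relative clause.
The relative pronoun is "who" (word 16); it is bound by the head noun immediately before it.
Its filler is the head noun "clerk", at word 15.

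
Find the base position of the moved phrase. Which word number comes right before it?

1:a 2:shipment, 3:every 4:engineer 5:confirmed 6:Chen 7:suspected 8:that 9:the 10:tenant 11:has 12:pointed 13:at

13

The displaced element is "a shipment" (word 2).
It is linked across 2 clause boundaries (Ø → that).
It functions as the object of the preposition "at" of "pointed", so the gap sits immediately after word 13 ("at").
Base order: Every engineer confirmed Chen suspected that the tenant has pointed at a shipment.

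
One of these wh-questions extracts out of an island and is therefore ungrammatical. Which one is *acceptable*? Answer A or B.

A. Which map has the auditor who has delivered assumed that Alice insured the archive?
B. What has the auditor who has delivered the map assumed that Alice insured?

B

In A, the wh-phrase is extracted from inside a complex-NP island (relative clause) (introduced by "who"), which blocks movement.
In B, the extraction path crosses only that-complement boundaries, which are transparent.
So B is grammatical.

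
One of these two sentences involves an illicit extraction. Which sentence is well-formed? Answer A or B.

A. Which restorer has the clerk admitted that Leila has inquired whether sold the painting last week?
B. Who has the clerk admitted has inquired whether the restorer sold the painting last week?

B

In A, the wh-phrase is extracted from inside a wh-island (introduced by "whether"), which blocks movement.
In B, the extraction path crosses only that-complement boundaries, which are transparent.
So B is grammatical.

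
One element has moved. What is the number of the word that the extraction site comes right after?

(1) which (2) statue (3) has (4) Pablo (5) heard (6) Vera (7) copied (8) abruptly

7

The displaced element is "which statue" (word 2).
It is linked across 1 clause boundary (Ø).
It functions as the direct object of "copied", so the gap sits immediately after word 7 ("copied").
Base order: Pablo has heard Vera copied which statue abruptly.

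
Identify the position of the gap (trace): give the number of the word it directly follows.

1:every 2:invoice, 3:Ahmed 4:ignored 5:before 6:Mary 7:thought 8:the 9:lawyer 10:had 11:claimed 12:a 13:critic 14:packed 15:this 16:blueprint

The displaced element is "every invoice" (word 2).
It functions as the direct object of "ignored", so the gap sits immediately after word 4 ("ignored").
Base order: Ahmed ignored every invoice before Mary thought the lawyer had claimed a critic packed this blueprint.

4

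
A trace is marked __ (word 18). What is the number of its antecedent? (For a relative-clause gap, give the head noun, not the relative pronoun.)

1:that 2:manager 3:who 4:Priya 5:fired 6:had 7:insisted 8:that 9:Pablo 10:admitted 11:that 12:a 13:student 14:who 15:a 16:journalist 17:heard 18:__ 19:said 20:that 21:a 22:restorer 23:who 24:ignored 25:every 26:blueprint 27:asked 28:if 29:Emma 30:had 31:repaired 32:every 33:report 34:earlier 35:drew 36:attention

The gap at 18 is the subject of "said", inside a relative clause.
The relative pronoun is "who" (word 14); it is bound by the head noun immediately before it.
Its filler is the head noun "student", at word 13.

13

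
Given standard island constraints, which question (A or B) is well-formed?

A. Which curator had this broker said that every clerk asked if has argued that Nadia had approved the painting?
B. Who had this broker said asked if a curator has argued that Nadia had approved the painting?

B

In A, the wh-phrase is extracted from inside a wh-island (introduced by "if"), which blocks movement.
In B, the extraction path crosses only that-complement boundaries, which are transparent.
So B is grammatical.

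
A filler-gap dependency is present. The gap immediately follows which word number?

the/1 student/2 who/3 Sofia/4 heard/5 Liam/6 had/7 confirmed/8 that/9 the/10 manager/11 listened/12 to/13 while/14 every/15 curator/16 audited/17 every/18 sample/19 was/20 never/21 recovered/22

The displaced element is "the student" (word 2).
It is linked across 2 clause boundaries (Ø → that).
It functions as the object of the preposition "to" of "listened", so the gap sits immediately after word 13 ("to").
Base order: Sofia heard Liam had confirmed that the manager listened to the student while every curator audited every sample.

13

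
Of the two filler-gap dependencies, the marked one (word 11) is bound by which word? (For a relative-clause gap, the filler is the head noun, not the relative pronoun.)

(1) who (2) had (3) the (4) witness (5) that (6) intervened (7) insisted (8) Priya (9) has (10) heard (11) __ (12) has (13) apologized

The marked gap is the subject of "apologized".
Its filler is the fronted wh-phrase "who", at word 1.
(The other dependency links word 4 to a gap after word 5.)

1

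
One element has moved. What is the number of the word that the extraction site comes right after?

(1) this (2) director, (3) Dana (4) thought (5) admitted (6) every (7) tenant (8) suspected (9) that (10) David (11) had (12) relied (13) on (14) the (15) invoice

The displaced element is "this director" (word 2).
It is linked across 1 clause boundary (Ø).
It functions as the subject of "admitted", so the gap sits immediately after word 4 ("thought").
Base order: Dana thought that this director admitted every tenant suspected that David had relied on the invoice.

4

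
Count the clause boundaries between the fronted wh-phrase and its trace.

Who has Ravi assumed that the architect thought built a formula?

"who" is extracted from the subject of "built".
Boundaries crossed, outermost first: [that], [Ø] — 2 in total.

2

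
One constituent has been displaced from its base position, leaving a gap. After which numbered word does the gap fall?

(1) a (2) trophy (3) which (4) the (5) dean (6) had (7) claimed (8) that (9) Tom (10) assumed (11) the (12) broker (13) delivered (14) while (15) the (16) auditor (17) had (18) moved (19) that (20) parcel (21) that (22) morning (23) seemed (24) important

The displaced element is "a trophy" (word 2).
It is linked across 2 clause boundaries (that → Ø).
It functions as the direct object of "delivered", so the gap sits immediately after word 13 ("delivered").
Base order: The dean had claimed that Tom assumed the broker delivered a trophy while the auditor had moved that parcel that morning.

13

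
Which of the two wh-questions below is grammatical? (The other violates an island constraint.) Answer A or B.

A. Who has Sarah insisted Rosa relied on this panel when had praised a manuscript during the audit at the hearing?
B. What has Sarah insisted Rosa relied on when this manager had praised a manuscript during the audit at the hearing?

B

In A, the wh-phrase is extracted from inside an adjunct island (introduced by "when"), which blocks movement.
In B, the extraction path crosses only that-complement boundaries, which are transparent.
So B is grammatical.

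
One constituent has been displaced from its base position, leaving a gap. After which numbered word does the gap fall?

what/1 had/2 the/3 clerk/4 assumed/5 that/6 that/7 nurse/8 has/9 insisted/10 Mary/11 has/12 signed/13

The displaced element is "what" (word 1).
It is linked across 2 clause boundaries (that → Ø).
It functions as the direct object of "signed", so the gap sits immediately after word 13 ("signed").
Base order: The clerk had assumed that that nurse has insisted Mary has signed what.

13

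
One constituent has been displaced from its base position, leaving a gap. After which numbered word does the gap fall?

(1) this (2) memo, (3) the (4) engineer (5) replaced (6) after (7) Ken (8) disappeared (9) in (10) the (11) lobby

5

The displaced element is "this memo" (word 2).
It functions as the direct object of "replaced", so the gap sits immediately after word 5 ("replaced").
Base order: The engineer replaced this memo after Ken disappeared in the lobby.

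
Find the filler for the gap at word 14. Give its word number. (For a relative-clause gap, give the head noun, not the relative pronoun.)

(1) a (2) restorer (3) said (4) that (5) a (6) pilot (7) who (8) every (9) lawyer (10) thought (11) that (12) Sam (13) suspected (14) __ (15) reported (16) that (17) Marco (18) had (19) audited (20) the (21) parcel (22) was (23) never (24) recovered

The gap at 14 is the subject of "reported", inside a relative clause.
The relative pronoun is "who" (word 7); it is bound by the head noun immediately before it.
Its filler is the head noun "pilot", at word 6.

6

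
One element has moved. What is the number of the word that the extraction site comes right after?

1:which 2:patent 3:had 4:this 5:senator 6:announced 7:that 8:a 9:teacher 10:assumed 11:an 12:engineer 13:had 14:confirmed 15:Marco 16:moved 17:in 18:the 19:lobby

The displaced element is "which patent" (word 2).
It is linked across 3 clause boundaries (that → Ø → Ø).
It functions as the direct object of "moved", so the gap sits immediately after word 16 ("moved").
Base order: This senator had announced that a teacher assumed an engineer had confirmed Marco moved which patent in the lobby.

16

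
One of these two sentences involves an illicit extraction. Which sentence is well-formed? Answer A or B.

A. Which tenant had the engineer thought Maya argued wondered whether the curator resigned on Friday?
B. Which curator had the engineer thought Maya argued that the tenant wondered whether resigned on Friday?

In B, the wh-phrase is extracted from inside a wh-island (introduced by "whether"), which blocks movement.
In A, the extraction path crosses only that-complement boundaries, which are transparent.
So A is grammatical.

A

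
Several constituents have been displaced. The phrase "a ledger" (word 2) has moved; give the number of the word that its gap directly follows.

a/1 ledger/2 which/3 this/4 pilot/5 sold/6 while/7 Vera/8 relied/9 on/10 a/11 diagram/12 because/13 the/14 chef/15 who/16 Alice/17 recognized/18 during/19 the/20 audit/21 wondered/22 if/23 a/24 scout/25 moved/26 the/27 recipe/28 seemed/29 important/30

The displaced element is "a ledger" (word 2).
It functions as the direct object of "sold", so the gap sits immediately after word 6 ("sold").
Base order: This pilot sold a ledger while Vera relied on a diagram because the chef who Alice recognized during the audit wondered if a scout moved the recipe.

6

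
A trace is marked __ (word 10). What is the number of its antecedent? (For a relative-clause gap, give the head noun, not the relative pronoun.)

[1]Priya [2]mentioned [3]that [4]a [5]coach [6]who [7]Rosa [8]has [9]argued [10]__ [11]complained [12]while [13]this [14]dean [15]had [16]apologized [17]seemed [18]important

The gap at 10 is the subject of "complained", inside a relative clause.
The relative pronoun is "who" (word 6); it is bound by the head noun immediately before it.
Its filler is the head noun "coach", at word 5.

5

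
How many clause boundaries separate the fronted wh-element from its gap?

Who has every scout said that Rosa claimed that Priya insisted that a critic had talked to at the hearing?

"who" is extracted from the PP object of "talked".
Boundaries crossed, outermost first: [that], [that], [that] — 3 in total.

3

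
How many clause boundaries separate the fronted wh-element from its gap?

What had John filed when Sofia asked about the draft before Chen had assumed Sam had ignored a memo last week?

"what" originates inside the matrix clause — no clause boundary is crossed.

0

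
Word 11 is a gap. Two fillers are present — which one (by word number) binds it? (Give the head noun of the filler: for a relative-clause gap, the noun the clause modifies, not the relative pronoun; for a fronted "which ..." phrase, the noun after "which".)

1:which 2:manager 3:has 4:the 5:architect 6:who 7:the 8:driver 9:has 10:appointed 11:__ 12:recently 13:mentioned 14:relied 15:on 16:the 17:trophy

The marked gap is inside the relative clause, the direct object of "appointed".
Its filler is the head noun "architect" (via "who"), at word 5.
(The other dependency links word 2 to a gap after word 13.)

5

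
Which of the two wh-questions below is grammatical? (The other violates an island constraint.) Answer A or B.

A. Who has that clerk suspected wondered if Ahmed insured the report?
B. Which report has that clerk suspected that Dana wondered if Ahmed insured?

A

In B, the wh-phrase is extracted from inside a wh-island (introduced by "if"), which blocks movement.
In A, the extraction path crosses only that-complement boundaries, which are transparent.
So A is grammatical.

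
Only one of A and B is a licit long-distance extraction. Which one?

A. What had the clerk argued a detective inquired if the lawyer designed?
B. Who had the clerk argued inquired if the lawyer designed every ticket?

In A, the wh-phrase is extracted from inside a wh-island (introduced by "if"), which blocks movement.
In B, the extraction path crosses only that-complement boundaries, which are transparent.
So B is grammatical.

B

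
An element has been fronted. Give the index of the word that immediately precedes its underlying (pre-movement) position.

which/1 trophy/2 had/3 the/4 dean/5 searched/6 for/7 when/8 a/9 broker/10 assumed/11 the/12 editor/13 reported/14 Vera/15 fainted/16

7

The displaced element is "which trophy" (word 2).
It functions as the object of the preposition "for" of "searched", so the gap sits immediately after word 7 ("for").
Base order: The dean had searched for which trophy when a broker assumed the editor reported Vera fainted.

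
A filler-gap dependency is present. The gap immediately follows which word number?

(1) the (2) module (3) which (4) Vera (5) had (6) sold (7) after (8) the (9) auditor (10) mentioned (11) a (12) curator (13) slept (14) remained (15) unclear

The displaced element is "the module" (word 2).
It functions as the direct object of "sold", so the gap sits immediately after word 6 ("sold").
Base order: Vera had sold the module after the auditor mentioned a curator slept.

6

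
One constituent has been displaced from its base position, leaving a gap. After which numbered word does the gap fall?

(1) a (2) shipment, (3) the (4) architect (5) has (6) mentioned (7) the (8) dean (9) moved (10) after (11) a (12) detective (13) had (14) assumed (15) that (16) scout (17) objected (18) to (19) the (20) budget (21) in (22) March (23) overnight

9

The displaced element is "a shipment" (word 2).
It is linked across 1 clause boundary (Ø).
It functions as the direct object of "moved", so the gap sits immediately after word 9 ("moved").
Base order: The architect has mentioned the dean moved a shipment after a detective had assumed that scout objected to the budget in March overnight.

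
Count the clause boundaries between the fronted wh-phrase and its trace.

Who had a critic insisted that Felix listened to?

1

"who" is extracted from the PP object of "listened".
Boundaries crossed, outermost first: [that] — 1 in total.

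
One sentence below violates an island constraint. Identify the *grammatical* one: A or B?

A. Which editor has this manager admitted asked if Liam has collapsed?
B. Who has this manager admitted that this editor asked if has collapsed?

A

In B, the wh-phrase is extracted from inside a wh-island (introduced by "if"), which blocks movement.
In A, the extraction path crosses only that-complement boundaries, which are transparent.
So A is grammatical.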